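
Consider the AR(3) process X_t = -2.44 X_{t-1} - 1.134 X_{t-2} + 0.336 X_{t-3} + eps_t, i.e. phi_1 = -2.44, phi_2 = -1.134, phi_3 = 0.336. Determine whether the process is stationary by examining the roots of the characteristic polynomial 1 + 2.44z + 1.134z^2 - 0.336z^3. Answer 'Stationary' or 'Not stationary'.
\text{Not stationary}

The AR(p) characteristic polynomial is P(z) = 1 + 2.44z + 1.134z^2 - 0.336z^3.
Stationarity requires all roots to lie outside the unit circle, i.e. |z| > 1 for every root.
Degree 3: look for a simple real root z0 first, then factor out (1 - z/z0) and solve the remaining quadratic.
Testing z0 = -0.625: P(-0.625) = 1 + (2.44)(-0.625) + (1.134)(-0.625)^2 + (-0.336)(-0.625)^3
  = 1 + (-1.525) + (0.442969) + (0.082031) = 0.  So z_0 = -0.625 is a root, |z_0| = 0.625.
Divide out the factor (1 + 1.6 z) = (1 - z/z0) (since 1/z0 = -1.6):
  P(z) = (1 + 1.6 z)(1 + (0.84) z + (-0.21) z^2)
  [check: z-coef 0.84 - (-1.6) = 2.44; z^2-coef -0.21 - (-1.6)(0.84) = 1.134; z^3-coef -(-1.6)(-0.21) = -0.336.]
Remaining roots from the quadratic factor 1 + (0.84) z + (-0.21) z^2:
  Set 1 + (0.84) z + (-0.21) z^2 = 0, i.e. a z^2 + b z + c = 0 with a = -0.21, b = 0.84, c = 1.
  Discriminant D = b^2 - 4ac = (0.84)^2 - 4*(-0.21)*1 = 0.7056 - (-0.84) = 1.5456.
  D >= 0, so the roots are real: z = (-b +/- sqrt(D)) / (2a) = (-0.84 +/- 1.243222) / (-0.42).
    z_1 = (-0.84 + 1.243222) / (-0.42) = -0.9601,   |z_1| = 0.9601.
    z_2 = (-0.84 - 1.243222) / (-0.42) = 4.9601,   |z_2| = 4.9601.
Moduli of all roots: 0.6250, 0.9601, 4.9601.
All moduli strictly greater than 1? No.
Verdict: Not stationary.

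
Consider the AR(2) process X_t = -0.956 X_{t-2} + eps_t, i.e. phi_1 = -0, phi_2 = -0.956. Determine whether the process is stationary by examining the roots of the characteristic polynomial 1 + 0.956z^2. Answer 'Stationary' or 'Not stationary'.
\text{Stationary}

The AR(p) characteristic polynomial is P(z) = 1 + 0.956z^2.
Stationarity requires all roots to lie outside the unit circle, i.e. |z| > 1 for every root.
Set 1 + (0) z + (0.956) z^2 = 0, i.e. a z^2 + b z + c = 0 with a = 0.956, b = 0, c = 1.
Discriminant D = b^2 - 4ac = (0)^2 - 4*(0.956)*1 = 0 - (3.824) = -3.824.
D < 0, so the roots are the complex-conjugate pair z = (-b +/- i sqrt(-D)) / (2a) = 0 +/- 1.0228i.
For a conjugate pair |z|^2 = z * conj(z) = (product of roots) = c/a = 1/(0.956) = 1.046025, so |z| = sqrt(1.046025) = 1.0228 for both roots.
Moduli of all roots: 1.0228, 1.0228.
All moduli strictly greater than 1? Yes.
Verdict: Stationary.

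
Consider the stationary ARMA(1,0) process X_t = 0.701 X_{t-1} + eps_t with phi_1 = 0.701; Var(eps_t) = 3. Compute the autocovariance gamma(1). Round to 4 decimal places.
\gamma(1) = 4.1349

Multiply the model equation by X_{t-k} and take expectations. With theta_0 = psi_0 = 1 and psi_j the MA(infinity) weights, this gives
  gamma(k) - sum_i phi_i gamma(k-i) = c_k,
  c_k = sigma^2 * sum_{j=k..q} theta_j psi_{j-k}   (c_k = 0 for k > q),
using gamma(-m) = gamma(m).
Pure AR (q = 0): c_0 = sigma^2 = 3, c_k = 0 for k >= 1.
Equations for k = 0 and k = 1 (AR order 1):
  gamma(0) = phi_1 gamma(1) + c_0
  gamma(1) = phi_1 gamma(0) + c_1
Substituting the second into the first: gamma(0) (1 - phi_1^2) = c_0 + phi_1 c_1, so
  gamma(0) = c_0 / (1 - phi_1^2) = 3 / (1 - (0.701)^2) = 3 / 0.508599 = 5.898557.
  gamma(1) = phi_1 gamma(0) = (0.701)(5.898557) = 4.134888.
Therefore gamma(1) = 4.1349 (to 4 decimal places).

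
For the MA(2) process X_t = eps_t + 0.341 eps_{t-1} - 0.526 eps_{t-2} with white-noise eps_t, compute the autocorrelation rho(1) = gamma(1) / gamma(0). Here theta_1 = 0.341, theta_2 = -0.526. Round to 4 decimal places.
\rho(1) = 0.1160

For an MA(q) process with theta_0 = 1, the autocovariance is
  gamma(k) = sigma^2 * sum_{i=0..q-k} theta_i * theta_{i+k},
and rho(k) = gamma(k) / gamma(0). Sigma^2 cancels.
  numerator   = (1)*(0.341) + (0.341)*(-0.526) = 0.161634.
  denominator = (1)^2 + (0.341)^2 + (-0.526)^2 = 1.392957.
  rho(1) = 0.161634 / 1.392957 = 0.1160.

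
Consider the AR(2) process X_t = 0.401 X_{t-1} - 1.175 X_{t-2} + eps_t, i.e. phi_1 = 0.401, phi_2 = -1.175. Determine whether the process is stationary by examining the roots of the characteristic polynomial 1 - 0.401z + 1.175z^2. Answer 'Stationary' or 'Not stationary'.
\text{Not stationary}

The AR(p) characteristic polynomial is P(z) = 1 - 0.401z + 1.175z^2.
Stationarity requires all roots to lie outside the unit circle, i.e. |z| > 1 for every root.
Set 1 + (-0.401) z + (1.175) z^2 = 0, i.e. a z^2 + b z + c = 0 with a = 1.175, b = -0.401, c = 1.
Discriminant D = b^2 - 4ac = (-0.401)^2 - 4*(1.175)*1 = 0.160801 - (4.7) = -4.539199.
D < 0, so the roots are the complex-conjugate pair z = (-b +/- i sqrt(-D)) / (2a) = 0.1706 +/- 0.9066i.
For a conjugate pair |z|^2 = z * conj(z) = (product of roots) = c/a = 1/(1.175) = 0.851064, so |z| = sqrt(0.851064) = 0.9225 for both roots.
Moduli of all roots: 0.9225, 0.9225.
All moduli strictly greater than 1? No.
Verdict: Not stationary.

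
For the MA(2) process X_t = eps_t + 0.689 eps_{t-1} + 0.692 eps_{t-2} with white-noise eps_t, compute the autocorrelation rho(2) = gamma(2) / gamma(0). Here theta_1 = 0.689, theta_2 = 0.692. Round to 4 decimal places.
\rho(2) = 0.3542

For an MA(q) process with theta_0 = 1, the autocovariance is
  gamma(k) = sigma^2 * sum_{i=0..q-k} theta_i * theta_{i+k},
and rho(k) = gamma(k) / gamma(0). Sigma^2 cancels.
  numerator   = (1)*(0.692) = 0.692.
  denominator = (1)^2 + (0.689)^2 + (0.692)^2 = 1.953585.
  rho(2) = 0.692 / 1.953585 = 0.3542.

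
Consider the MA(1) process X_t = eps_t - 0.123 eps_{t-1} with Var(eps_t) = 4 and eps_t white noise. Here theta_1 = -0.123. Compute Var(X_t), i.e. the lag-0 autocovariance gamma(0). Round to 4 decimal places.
\gamma(0) = 4.0605

For an MA(q) process X_t = eps_t + sum_i theta_i eps_{t-i} with
Var(eps_t) = sigma^2, the variance is
  gamma(0) = sigma^2 * (1 + sum_i theta_i^2).
  sum_i theta_i^2 = (-0.123)^2 = 0.015129.
  gamma(0) = 4 * (1 + 0.015129) = 4 * 1.015129 = 4.060516, which rounds to 4.0605.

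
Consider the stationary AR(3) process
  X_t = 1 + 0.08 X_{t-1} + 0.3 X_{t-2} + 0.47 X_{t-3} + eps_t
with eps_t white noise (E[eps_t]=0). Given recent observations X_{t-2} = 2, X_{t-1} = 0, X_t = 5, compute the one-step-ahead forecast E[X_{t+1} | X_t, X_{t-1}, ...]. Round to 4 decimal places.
E[X_{t+1} \mid \mathcal F_t] = 2.3400

For an AR(p) model X_t = c + sum_i phi_i X_{t-i} + eps_t, the
one-step-ahead conditional mean is
  E[X_{t+1} | X_t, ...] = c + sum_i phi_i X_{t+1-i}.
Substitute known values:
  E[X_{t+1} | ...] = 1 + (0.08) * (5) + (0.3) * (0) + (0.47) * (2)
                   = 2.3400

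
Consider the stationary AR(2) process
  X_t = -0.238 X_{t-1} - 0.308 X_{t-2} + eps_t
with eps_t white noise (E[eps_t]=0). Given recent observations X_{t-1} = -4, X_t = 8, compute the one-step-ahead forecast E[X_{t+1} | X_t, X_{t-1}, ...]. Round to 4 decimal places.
E[X_{t+1} \mid \mathcal F_t] = -0.6720

For an AR(p) model X_t = c + sum_i phi_i X_{t-i} + eps_t, the
one-step-ahead conditional mean is
  E[X_{t+1} | X_t, ...] = c + sum_i phi_i X_{t+1-i}.
Substitute known values:
  E[X_{t+1} | ...] = (-0.238) * (8) + (-0.308) * (-4)
                   = -0.6720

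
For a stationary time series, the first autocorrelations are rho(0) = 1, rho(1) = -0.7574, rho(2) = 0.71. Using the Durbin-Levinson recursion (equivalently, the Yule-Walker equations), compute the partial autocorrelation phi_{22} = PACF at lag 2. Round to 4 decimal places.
\phi_{22} = 0.3198

The PACF at lag k is phi_{kk}, the last component of the solution
to the Yule-Walker system G_k phi = r_k where
  (G_k)_{ij} = rho(|i - j|), (r_k)_i = rho(i), i,j = 1..k.
Equivalently, Durbin-Levinson gives phi_{kk} iteratively:
  phi_{11} = rho(1)
  phi_{kk} = [rho(k) - sum_{j=1..k-1} phi_{k-1,j} rho(k-j)]
            / [1 - sum_{j=1..k-1} phi_{k-1,j} rho(j)],
  phi_{k,j} = phi_{k-1,j} - phi_{kk} phi_{k-1,k-j},  j = 1..k-1.
Step k = 1:
  phi_11 = rho(1) = -0.7574.
Step k = 2:
  phi_22 = [rho(2) - phi_11 rho(1)] / [1 - phi_11 rho(1)] = [0.71 - (-0.7574)(-0.7574)] / [1 - (-0.7574)(-0.7574)]
         = 0.13634524 / 0.42634524 = 0.3198.
Therefore phi_{22} = 0.3198.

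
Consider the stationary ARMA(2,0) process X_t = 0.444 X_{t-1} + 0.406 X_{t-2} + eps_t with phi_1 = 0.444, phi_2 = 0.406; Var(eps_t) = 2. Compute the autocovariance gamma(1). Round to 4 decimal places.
\gamma(1) = 4.0564

Multiply the model equation by X_{t-k} and take expectations. With theta_0 = psi_0 = 1 and psi_j the MA(infinity) weights, this gives
  gamma(k) - sum_i phi_i gamma(k-i) = c_k,
  c_k = sigma^2 * sum_{j=k..q} theta_j psi_{j-k}   (c_k = 0 for k > q),
using gamma(-m) = gamma(m).
Pure AR (q = 0): c_0 = sigma^2 = 2, c_k = 0 for k >= 1.
Equations for k = 0, 1, 2 (AR order 2, c_2 = 0):
  (E0) gamma(0) = phi_1 gamma(1) + phi_2 gamma(2) + c_0
  (E1) gamma(1) = phi_1 gamma(0) + phi_2 gamma(1) + c_1
  (E2) gamma(2) = phi_1 gamma(1) + phi_2 gamma(0)
From (E1): gamma(1) = A gamma(0) + B with
  A = phi_1 / (1 - phi_2) = 0.444 / 0.594 = 0.747475,   B = c_1 / (1 - phi_2) = 0 / 0.594 = 0.
Insert (E2) into (E0): gamma(0) (1 - phi_2^2) = phi_1 (1 + phi_2) gamma(1) + c_0.
  phi_1 (1 + phi_2) = (0.444)(1.406) = 0.624264,   1 - phi_2^2 = 0.835164.
Replace gamma(1) by A gamma(0) + B and collect gamma(0):
  gamma(0) [0.835164 - (0.624264)(0.747475)] = c_0 = 2
  gamma(0) * 0.368542 = 2
  gamma(0) = 2 / 0.368542 = 5.426784.
  gamma(1) = A gamma(0) = (0.747475)(5.426784) = 4.056384.
Therefore gamma(1) = 4.0564 (to 4 decimal places).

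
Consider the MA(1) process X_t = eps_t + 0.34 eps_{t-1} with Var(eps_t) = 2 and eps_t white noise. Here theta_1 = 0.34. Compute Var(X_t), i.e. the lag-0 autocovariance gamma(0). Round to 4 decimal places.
\gamma(0) = 2.2312

For an MA(q) process X_t = eps_t + sum_i theta_i eps_{t-i} with
Var(eps_t) = sigma^2, the variance is
  gamma(0) = sigma^2 * (1 + sum_i theta_i^2).
  sum_i theta_i^2 = (0.34)^2 = 0.1156.
  gamma(0) = 2 * (1 + 0.1156) = 2 * 1.1156 = 2.2312.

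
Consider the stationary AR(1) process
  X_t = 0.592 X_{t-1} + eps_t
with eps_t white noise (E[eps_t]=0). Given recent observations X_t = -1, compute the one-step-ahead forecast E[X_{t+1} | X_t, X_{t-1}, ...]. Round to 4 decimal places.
E[X_{t+1} \mid \mathcal F_t] = -0.5920

For an AR(p) model X_t = c + sum_i phi_i X_{t-i} + eps_t, the
one-step-ahead conditional mean is
  E[X_{t+1} | X_t, ...] = c + sum_i phi_i X_{t+1-i}.
Substitute known values:
  E[X_{t+1} | ...] = (0.592) * (-1)
                   = -0.5920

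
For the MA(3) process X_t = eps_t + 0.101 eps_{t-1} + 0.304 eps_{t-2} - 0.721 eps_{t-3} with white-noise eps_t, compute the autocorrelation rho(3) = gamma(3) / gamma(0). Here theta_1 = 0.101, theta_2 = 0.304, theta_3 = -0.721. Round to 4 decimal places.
\rho(3) = -0.4444

For an MA(q) process with theta_0 = 1, the autocovariance is
  gamma(k) = sigma^2 * sum_{i=0..q-k} theta_i * theta_{i+k},
and rho(k) = gamma(k) / gamma(0). Sigma^2 cancels.
  numerator   = (1)*(-0.721) = -0.721.
  denominator = (1)^2 + (0.101)^2 + (0.304)^2 + (-0.721)^2 = 1.622458.
  rho(3) = -0.721 / 1.622458 = -0.4444.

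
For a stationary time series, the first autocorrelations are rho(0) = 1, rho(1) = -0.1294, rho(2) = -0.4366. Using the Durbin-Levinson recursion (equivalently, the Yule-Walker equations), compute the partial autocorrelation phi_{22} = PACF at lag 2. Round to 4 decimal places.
\phi_{22} = -0.4611

The PACF at lag k is phi_{kk}, the last component of the solution
to the Yule-Walker system G_k phi = r_k where
  (G_k)_{ij} = rho(|i - j|), (r_k)_i = rho(i), i,j = 1..k.
Equivalently, Durbin-Levinson gives phi_{kk} iteratively:
  phi_{11} = rho(1)
  phi_{kk} = [rho(k) - sum_{j=1..k-1} phi_{k-1,j} rho(k-j)]
            / [1 - sum_{j=1..k-1} phi_{k-1,j} rho(j)],
  phi_{k,j} = phi_{k-1,j} - phi_{kk} phi_{k-1,k-j},  j = 1..k-1.
Step k = 1:
  phi_11 = rho(1) = -0.1294.
Step k = 2:
  phi_22 = [rho(2) - phi_11 rho(1)] / [1 - phi_11 rho(1)] = [-0.4366 - (-0.1294)(-0.1294)] / [1 - (-0.1294)(-0.1294)]
         = -0.45334436 / 0.98325564 = -0.4611.
Therefore phi_{22} = -0.4611.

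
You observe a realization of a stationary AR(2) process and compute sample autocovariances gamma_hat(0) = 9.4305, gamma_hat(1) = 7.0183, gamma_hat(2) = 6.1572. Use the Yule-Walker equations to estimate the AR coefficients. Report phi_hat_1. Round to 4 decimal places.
\hat\phi_{1} = 0.5790

The Yule-Walker equations for an AR(p) process read, in matrix form,
  Gamma_p phi = r_p,   with   (Gamma_p)_{ij} = gamma(|i - j|),
                       (r_p)_i = gamma(i),   i,j = 1..p.
Substitute the sample gammas (Toeplitz matrix and right-hand side of size 2):
  Gamma_p = [[9.4305, 7.0183], [7.0183, 9.4305]]
  r_p     = [7.0183, 6.1572]
Written out:
  9.4305 phi_1 + 7.0183 phi_2 = 7.0183
  7.0183 phi_1 + 9.4305 phi_2 = 6.1572
Solve by Cramer's rule:
  det = gamma(0)^2 - gamma(1)^2 = (9.4305)^2 - (7.0183)^2 = 88.93433025 - 49.25653489 = 39.67779536
  phi_hat_1 = [gamma(1) gamma(0) - gamma(1) gamma(2)] / det = [(7.0183)(9.4305) - (7.0183)(6.1572)] / 39.67779536 = 22.97300139 / 39.67779536 = 0.579
  phi_hat_2 = [gamma(0) gamma(2) - gamma(1)^2] / det = [(9.4305)(6.1572) - (7.0183)^2] / 39.67779536 = 8.80893971 / 39.67779536 = 0.222
So phi_hat = [0.5790, 0.2220].
Therefore phi_hat_1 = 0.5790.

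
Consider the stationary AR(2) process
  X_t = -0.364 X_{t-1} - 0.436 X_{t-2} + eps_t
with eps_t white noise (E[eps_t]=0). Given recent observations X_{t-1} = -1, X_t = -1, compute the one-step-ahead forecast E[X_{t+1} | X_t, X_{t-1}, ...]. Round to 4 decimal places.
E[X_{t+1} \mid \mathcal F_t] = 0.8000

For an AR(p) model X_t = c + sum_i phi_i X_{t-i} + eps_t, the
one-step-ahead conditional mean is
  E[X_{t+1} | X_t, ...] = c + sum_i phi_i X_{t+1-i}.
Substitute known values:
  E[X_{t+1} | ...] = (-0.364) * (-1) + (-0.436) * (-1)
                   = 0.8000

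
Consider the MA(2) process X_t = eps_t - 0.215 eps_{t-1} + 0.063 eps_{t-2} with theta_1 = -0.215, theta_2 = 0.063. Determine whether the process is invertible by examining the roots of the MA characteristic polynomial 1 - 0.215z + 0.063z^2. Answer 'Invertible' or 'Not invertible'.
\text{Invertible}

The MA(q) characteristic polynomial is P(z) = 1 - 0.215z + 0.063z^2.
Invertibility requires all roots to lie outside the unit circle, i.e. |z| > 1 for every root.
Set 1 + (-0.215) z + (0.063) z^2 = 0, i.e. a z^2 + b z + c = 0 with a = 0.063, b = -0.215, c = 1.
Discriminant D = b^2 - 4ac = (-0.215)^2 - 4*(0.063)*1 = 0.046225 - (0.252) = -0.205775.
D < 0, so the roots are the complex-conjugate pair z = (-b +/- i sqrt(-D)) / (2a) = 1.7063 +/- 3.6002i.
For a conjugate pair |z|^2 = z * conj(z) = (product of roots) = c/a = 1/(0.063) = 15.873016, so |z| = sqrt(15.873016) = 3.9841 for both roots.
Moduli of all roots: 3.9841, 3.9841.
All moduli strictly greater than 1? Yes.
Verdict: Invertible.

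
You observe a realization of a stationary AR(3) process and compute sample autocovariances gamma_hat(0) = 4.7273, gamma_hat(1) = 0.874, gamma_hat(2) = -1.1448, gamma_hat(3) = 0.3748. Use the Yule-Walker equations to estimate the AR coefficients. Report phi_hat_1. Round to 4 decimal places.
\hat\phi_{1} = 0.2990

The Yule-Walker equations for an AR(p) process read, in matrix form,
  Gamma_p phi = r_p,   with   (Gamma_p)_{ij} = gamma(|i - j|),
                       (r_p)_i = gamma(i),   i,j = 1..p.
Substitute the sample gammas (Toeplitz matrix and right-hand side of size 3):
  Gamma_p = [[4.7273, 0.874, -1.1448], [0.874, 4.7273, 0.874], [-1.1448, 0.874, 4.7273]]
  r_p     = [0.874, -1.1448, 0.3748]
Written out (R1..R3):
  (R1) 4.7273 phi_1 + 0.874 phi_2 - 1.1448 phi_3 = 0.874
  (R2) 0.874 phi_1 + 4.7273 phi_2 + 0.874 phi_3 = -1.1448
  (R3) -1.1448 phi_1 + 0.874 phi_2 + 4.7273 phi_3 = 0.3748
Gaussian elimination:
  R2 <- R2 - (0.874/4.7273) R1 = R2 - (0.184884) R1:  4.565712 phi_2 + 1.085655 phi_3 = -1.306388
  R3 <- R3 - (-1.1448/4.7273) R1 = R3 - (-0.242168) R1:  1.085655 phi_2 + 4.450066 phi_3 = 0.586455
  R3 <- R3 - (1.085655/4.565712) R2 = R3 - (0.237784) R2:  4.191915 phi_3 = 0.897093
Back-substitution:
  phi_hat_3 = 0.897093 / 4.191915 = 0.214006
  phi_hat_2 = (-1.306388 - (1.085655)(0.214006)) / 4.565712 = -0.337017
  phi_hat_1 = (0.874 - (0.874)(-0.337017) - (-1.1448)(0.214006)) / 4.7273 = 0.299018
So phi_hat = [0.2990, -0.3370, 0.2140].
Therefore phi_hat_1 = 0.2990.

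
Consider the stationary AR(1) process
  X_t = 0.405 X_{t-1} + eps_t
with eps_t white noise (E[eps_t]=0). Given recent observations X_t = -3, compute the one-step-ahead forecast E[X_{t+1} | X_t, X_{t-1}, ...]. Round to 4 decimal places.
E[X_{t+1} \mid \mathcal F_t] = -1.2150

For an AR(p) model X_t = c + sum_i phi_i X_{t-i} + eps_t, the
one-step-ahead conditional mean is
  E[X_{t+1} | X_t, ...] = c + sum_i phi_i X_{t+1-i}.
Substitute known values:
  E[X_{t+1} | ...] = (0.405) * (-3)
                   = -1.2150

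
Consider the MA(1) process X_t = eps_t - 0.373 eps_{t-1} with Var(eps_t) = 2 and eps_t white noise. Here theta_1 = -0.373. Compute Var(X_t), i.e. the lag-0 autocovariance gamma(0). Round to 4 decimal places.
\gamma(0) = 2.2783

For an MA(q) process X_t = eps_t + sum_i theta_i eps_{t-i} with
Var(eps_t) = sigma^2, the variance is
  gamma(0) = sigma^2 * (1 + sum_i theta_i^2).
  sum_i theta_i^2 = (-0.373)^2 = 0.139129.
  gamma(0) = 2 * (1 + 0.139129) = 2 * 1.139129 = 2.278258, which rounds to 2.2783.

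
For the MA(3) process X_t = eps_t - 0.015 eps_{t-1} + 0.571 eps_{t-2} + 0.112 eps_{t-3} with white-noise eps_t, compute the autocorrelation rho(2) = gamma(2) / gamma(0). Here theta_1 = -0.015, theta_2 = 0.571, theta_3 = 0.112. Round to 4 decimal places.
\rho(2) = 0.4252

For an MA(q) process with theta_0 = 1, the autocovariance is
  gamma(k) = sigma^2 * sum_{i=0..q-k} theta_i * theta_{i+k},
and rho(k) = gamma(k) / gamma(0). Sigma^2 cancels.
  numerator   = (1)*(0.571) + (-0.015)*(0.112) = 0.56932.
  denominator = (1)^2 + (-0.015)^2 + (0.571)^2 + (0.112)^2 = 1.33881.
  rho(2) = 0.56932 / 1.33881 = 0.4252.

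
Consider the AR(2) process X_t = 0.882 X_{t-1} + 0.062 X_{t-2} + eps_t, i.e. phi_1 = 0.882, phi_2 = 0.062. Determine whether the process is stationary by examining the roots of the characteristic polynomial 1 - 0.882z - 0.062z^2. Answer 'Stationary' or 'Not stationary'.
\text{Stationary}

The AR(p) characteristic polynomial is P(z) = 1 - 0.882z - 0.062z^2.
Stationarity requires all roots to lie outside the unit circle, i.e. |z| > 1 for every root.
Set 1 + (-0.882) z + (-0.062) z^2 = 0, i.e. a z^2 + b z + c = 0 with a = -0.062, b = -0.882, c = 1.
Discriminant D = b^2 - 4ac = (-0.882)^2 - 4*(-0.062)*1 = 0.777924 - (-0.248) = 1.025924.
D >= 0, so the roots are real: z = (-b +/- sqrt(D)) / (2a) = (0.882 +/- 1.012879) / (-0.124).
  z_1 = (0.882 + 1.012879) / (-0.124) = -15.2813,   |z_1| = 15.2813.
  z_2 = (0.882 - 1.012879) / (-0.124) = 1.0555,   |z_2| = 1.0555.
Moduli of all roots: 15.2813, 1.0555.
All moduli strictly greater than 1? Yes.
Verdict: Stationary.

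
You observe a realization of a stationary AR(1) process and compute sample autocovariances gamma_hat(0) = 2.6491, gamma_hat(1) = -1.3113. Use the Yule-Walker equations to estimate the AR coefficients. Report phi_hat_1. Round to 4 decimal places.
\hat\phi_{1} = -0.4950

The Yule-Walker equations for an AR(p) process read, in matrix form,
  Gamma_p phi = r_p,   with   (Gamma_p)_{ij} = gamma(|i - j|),
                       (r_p)_i = gamma(i),   i,j = 1..p.
Substitute the sample gammas (Toeplitz matrix and right-hand side of size 1):
  Gamma_p = [[2.6491]]
  r_p     = [-1.3113]
With p = 1 this is the single equation gamma(0) phi_1 = gamma(1):
  phi_hat_1 = gamma(1) / gamma(0) = -1.3113 / 2.6491 = -0.4950.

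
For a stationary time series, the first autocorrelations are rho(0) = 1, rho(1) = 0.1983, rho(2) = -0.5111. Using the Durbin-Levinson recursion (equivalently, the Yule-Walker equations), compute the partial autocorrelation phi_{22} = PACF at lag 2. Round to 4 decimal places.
\phi_{22} = -0.5730

The PACF at lag k is phi_{kk}, the last component of the solution
to the Yule-Walker system G_k phi = r_k where
  (G_k)_{ij} = rho(|i - j|), (r_k)_i = rho(i), i,j = 1..k.
Equivalently, Durbin-Levinson gives phi_{kk} iteratively:
  phi_{11} = rho(1)
  phi_{kk} = [rho(k) - sum_{j=1..k-1} phi_{k-1,j} rho(k-j)]
            / [1 - sum_{j=1..k-1} phi_{k-1,j} rho(j)],
  phi_{k,j} = phi_{k-1,j} - phi_{kk} phi_{k-1,k-j},  j = 1..k-1.
Step k = 1:
  phi_11 = rho(1) = 0.1983.
Step k = 2:
  phi_22 = [rho(2) - phi_11 rho(1)] / [1 - phi_11 rho(1)] = [-0.5111 - (0.1983)(0.1983)] / [1 - (0.1983)(0.1983)]
         = -0.55042289 / 0.96067711 = -0.573.
Therefore phi_{22} = -0.5730.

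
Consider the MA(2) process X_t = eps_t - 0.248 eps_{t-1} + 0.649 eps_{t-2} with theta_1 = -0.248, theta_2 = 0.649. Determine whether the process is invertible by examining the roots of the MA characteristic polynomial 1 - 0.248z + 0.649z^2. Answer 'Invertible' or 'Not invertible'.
\text{Invertible}

The MA(q) characteristic polynomial is P(z) = 1 - 0.248z + 0.649z^2.
Invertibility requires all roots to lie outside the unit circle, i.e. |z| > 1 for every root.
Set 1 + (-0.248) z + (0.649) z^2 = 0, i.e. a z^2 + b z + c = 0 with a = 0.649, b = -0.248, c = 1.
Discriminant D = b^2 - 4ac = (-0.248)^2 - 4*(0.649)*1 = 0.061504 - (2.596) = -2.534496.
D < 0, so the roots are the complex-conjugate pair z = (-b +/- i sqrt(-D)) / (2a) = 0.1911 +/- 1.2265i.
For a conjugate pair |z|^2 = z * conj(z) = (product of roots) = c/a = 1/(0.649) = 1.540832, so |z| = sqrt(1.540832) = 1.2413 for both roots.
Moduli of all roots: 1.2413, 1.2413.
All moduli strictly greater than 1? Yes.
Verdict: Invertible.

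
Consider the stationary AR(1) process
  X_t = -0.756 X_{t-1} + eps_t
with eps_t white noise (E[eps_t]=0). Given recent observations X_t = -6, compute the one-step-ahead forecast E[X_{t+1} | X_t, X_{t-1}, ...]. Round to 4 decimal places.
E[X_{t+1} \mid \mathcal F_t] = 4.5360

For an AR(p) model X_t = c + sum_i phi_i X_{t-i} + eps_t, the
one-step-ahead conditional mean is
  E[X_{t+1} | X_t, ...] = c + sum_i phi_i X_{t+1-i}.
Substitute known values:
  E[X_{t+1} | ...] = (-0.756) * (-6)
                   = 4.5360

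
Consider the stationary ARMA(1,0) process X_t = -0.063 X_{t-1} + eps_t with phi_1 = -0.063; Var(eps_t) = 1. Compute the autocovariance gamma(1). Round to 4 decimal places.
\gamma(1) = -0.0633

Multiply the model equation by X_{t-k} and take expectations. With theta_0 = psi_0 = 1 and psi_j the MA(infinity) weights, this gives
  gamma(k) - sum_i phi_i gamma(k-i) = c_k,
  c_k = sigma^2 * sum_{j=k..q} theta_j psi_{j-k}   (c_k = 0 for k > q),
using gamma(-m) = gamma(m).
Pure AR (q = 0): c_0 = sigma^2 = 1, c_k = 0 for k >= 1.
Equations for k = 0 and k = 1 (AR order 1):
  gamma(0) = phi_1 gamma(1) + c_0
  gamma(1) = phi_1 gamma(0) + c_1
Substituting the second into the first: gamma(0) (1 - phi_1^2) = c_0 + phi_1 c_1, so
  gamma(0) = c_0 / (1 - phi_1^2) = 1 / (1 - (-0.063)^2) = 1 / 0.996031 = 1.003985.
  gamma(1) = phi_1 gamma(0) = (-0.063)(1.003985) = -0.063251.
Therefore gamma(1) = -0.0633 (to 4 decimal places).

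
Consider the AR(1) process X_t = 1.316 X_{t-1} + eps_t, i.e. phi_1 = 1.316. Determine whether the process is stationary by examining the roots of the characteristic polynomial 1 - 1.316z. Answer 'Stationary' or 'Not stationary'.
\text{Not stationary}

The AR(p) characteristic polynomial is P(z) = 1 - 1.316z.
Stationarity requires all roots to lie outside the unit circle, i.e. |z| > 1 for every root.
This is linear in z: 1 + (-1.316) z = 0  =>  z = -1/(-1.316) = 0.759878,  |z| = 0.759878.
Moduli of all roots: 0.7599.
All moduli strictly greater than 1? No.
Verdict: Not stationary.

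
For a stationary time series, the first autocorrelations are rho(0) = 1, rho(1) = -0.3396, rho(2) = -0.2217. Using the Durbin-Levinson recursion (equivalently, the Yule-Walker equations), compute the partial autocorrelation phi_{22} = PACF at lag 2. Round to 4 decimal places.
\phi_{22} = -0.3810

The PACF at lag k is phi_{kk}, the last component of the solution
to the Yule-Walker system G_k phi = r_k where
  (G_k)_{ij} = rho(|i - j|), (r_k)_i = rho(i), i,j = 1..k.
Equivalently, Durbin-Levinson gives phi_{kk} iteratively:
  phi_{11} = rho(1)
  phi_{kk} = [rho(k) - sum_{j=1..k-1} phi_{k-1,j} rho(k-j)]
            / [1 - sum_{j=1..k-1} phi_{k-1,j} rho(j)],
  phi_{k,j} = phi_{k-1,j} - phi_{kk} phi_{k-1,k-j},  j = 1..k-1.
Step k = 1:
  phi_11 = rho(1) = -0.3396.
Step k = 2:
  phi_22 = [rho(2) - phi_11 rho(1)] / [1 - phi_11 rho(1)] = [-0.2217 - (-0.3396)(-0.3396)] / [1 - (-0.3396)(-0.3396)]
         = -0.33702816 / 0.88467184 = -0.381.
Therefore phi_{22} = -0.3810.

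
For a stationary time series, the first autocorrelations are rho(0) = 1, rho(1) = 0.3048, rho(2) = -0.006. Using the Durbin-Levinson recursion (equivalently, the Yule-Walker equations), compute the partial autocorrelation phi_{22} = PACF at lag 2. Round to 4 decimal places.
\phi_{22} = -0.1090

The PACF at lag k is phi_{kk}, the last component of the solution
to the Yule-Walker system G_k phi = r_k where
  (G_k)_{ij} = rho(|i - j|), (r_k)_i = rho(i), i,j = 1..k.
Equivalently, Durbin-Levinson gives phi_{kk} iteratively:
  phi_{11} = rho(1)
  phi_{kk} = [rho(k) - sum_{j=1..k-1} phi_{k-1,j} rho(k-j)]
            / [1 - sum_{j=1..k-1} phi_{k-1,j} rho(j)],
  phi_{k,j} = phi_{k-1,j} - phi_{kk} phi_{k-1,k-j},  j = 1..k-1.
Step k = 1:
  phi_11 = rho(1) = 0.3048.
Step k = 2:
  phi_22 = [rho(2) - phi_11 rho(1)] / [1 - phi_11 rho(1)] = [-0.006 - (0.3048)(0.3048)] / [1 - (0.3048)(0.3048)]
         = -0.09890304 / 0.90709696 = -0.109.
Therefore phi_{22} = -0.1090.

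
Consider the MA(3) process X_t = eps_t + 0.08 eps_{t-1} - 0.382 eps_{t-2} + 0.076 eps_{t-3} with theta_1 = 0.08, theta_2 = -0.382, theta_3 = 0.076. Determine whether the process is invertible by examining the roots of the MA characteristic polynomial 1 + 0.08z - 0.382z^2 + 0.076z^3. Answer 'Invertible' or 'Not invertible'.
\text{Invertible}

The MA(q) characteristic polynomial is P(z) = 1 + 0.08z - 0.382z^2 + 0.076z^3.
Invertibility requires all roots to lie outside the unit circle, i.e. |z| > 1 for every root.
Degree 3: look for a simple real root z0 first, then factor out (1 - z/z0) and solve the remaining quadratic.
Testing z0 = 2.5: P(2.5) = 1 + (0.08)(2.5) + (-0.382)(2.5)^2 + (0.076)(2.5)^3
  = 1 + (0.2) + (-2.3875) + (1.1875) = 0.  So z_0 = 2.5 is a root, |z_0| = 2.5.
Divide out the factor (1 - 0.4 z) = (1 - z/z0) (since 1/z0 = 0.4):
  P(z) = (1 - 0.4 z)(1 + (0.48) z + (-0.19) z^2)
  [check: z-coef 0.48 - (0.4) = 0.08; z^2-coef -0.19 - (0.4)(0.48) = -0.382; z^3-coef -(0.4)(-0.19) = 0.076.]
Remaining roots from the quadratic factor 1 + (0.48) z + (-0.19) z^2:
  Set 1 + (0.48) z + (-0.19) z^2 = 0, i.e. a z^2 + b z + c = 0 with a = -0.19, b = 0.48, c = 1.
  Discriminant D = b^2 - 4ac = (0.48)^2 - 4*(-0.19)*1 = 0.2304 - (-0.76) = 0.9904.
  D >= 0, so the roots are real: z = (-b +/- sqrt(D)) / (2a) = (-0.48 +/- 0.995188) / (-0.38).
    z_1 = (-0.48 + 0.995188) / (-0.38) = -1.3558,   |z_1| = 1.3558.
    z_2 = (-0.48 - 0.995188) / (-0.38) = 3.8821,   |z_2| = 3.8821.
Moduli of all roots: 2.5000, 1.3558, 3.8821.
All moduli strictly greater than 1? Yes.
Verdict: Invertible.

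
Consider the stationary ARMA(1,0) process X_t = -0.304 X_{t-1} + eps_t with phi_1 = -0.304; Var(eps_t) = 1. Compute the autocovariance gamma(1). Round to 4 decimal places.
\gamma(1) = -0.3350

Multiply the model equation by X_{t-k} and take expectations. With theta_0 = psi_0 = 1 and psi_j the MA(infinity) weights, this gives
  gamma(k) - sum_i phi_i gamma(k-i) = c_k,
  c_k = sigma^2 * sum_{j=k..q} theta_j psi_{j-k}   (c_k = 0 for k > q),
using gamma(-m) = gamma(m).
Pure AR (q = 0): c_0 = sigma^2 = 1, c_k = 0 for k >= 1.
Equations for k = 0 and k = 1 (AR order 1):
  gamma(0) = phi_1 gamma(1) + c_0
  gamma(1) = phi_1 gamma(0) + c_1
Substituting the second into the first: gamma(0) (1 - phi_1^2) = c_0 + phi_1 c_1, so
  gamma(0) = c_0 / (1 - phi_1^2) = 1 / (1 - (-0.304)^2) = 1 / 0.907584 = 1.101826.
  gamma(1) = phi_1 gamma(0) = (-0.304)(1.101826) = -0.334955.
Therefore gamma(1) = -0.3350 (to 4 decimal places).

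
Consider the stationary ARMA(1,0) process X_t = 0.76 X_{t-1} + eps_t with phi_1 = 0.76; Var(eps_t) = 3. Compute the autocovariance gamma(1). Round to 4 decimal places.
\gamma(1) = 5.3977

Multiply the model equation by X_{t-k} and take expectations. With theta_0 = psi_0 = 1 and psi_j the MA(infinity) weights, this gives
  gamma(k) - sum_i phi_i gamma(k-i) = c_k,
  c_k = sigma^2 * sum_{j=k..q} theta_j psi_{j-k}   (c_k = 0 for k > q),
using gamma(-m) = gamma(m).
Pure AR (q = 0): c_0 = sigma^2 = 3, c_k = 0 for k >= 1.
Equations for k = 0 and k = 1 (AR order 1):
  gamma(0) = phi_1 gamma(1) + c_0
  gamma(1) = phi_1 gamma(0) + c_1
Substituting the second into the first: gamma(0) (1 - phi_1^2) = c_0 + phi_1 c_1, so
  gamma(0) = c_0 / (1 - phi_1^2) = 3 / (1 - (0.76)^2) = 3 / 0.4224 = 7.102273.
  gamma(1) = phi_1 gamma(0) = (0.76)(7.102273) = 5.397727.
Therefore gamma(1) = 5.3977 (to 4 decimal places).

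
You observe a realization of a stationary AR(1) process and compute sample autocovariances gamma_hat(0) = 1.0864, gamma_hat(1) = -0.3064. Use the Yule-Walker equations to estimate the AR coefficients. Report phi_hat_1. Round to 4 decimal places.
\hat\phi_{1} = -0.2820

The Yule-Walker equations for an AR(p) process read, in matrix form,
  Gamma_p phi = r_p,   with   (Gamma_p)_{ij} = gamma(|i - j|),
                       (r_p)_i = gamma(i),   i,j = 1..p.
Substitute the sample gammas (Toeplitz matrix and right-hand side of size 1):
  Gamma_p = [[1.0864]]
  r_p     = [-0.3064]
With p = 1 this is the single equation gamma(0) phi_1 = gamma(1):
  phi_hat_1 = gamma(1) / gamma(0) = -0.3064 / 1.0864 = -0.2820.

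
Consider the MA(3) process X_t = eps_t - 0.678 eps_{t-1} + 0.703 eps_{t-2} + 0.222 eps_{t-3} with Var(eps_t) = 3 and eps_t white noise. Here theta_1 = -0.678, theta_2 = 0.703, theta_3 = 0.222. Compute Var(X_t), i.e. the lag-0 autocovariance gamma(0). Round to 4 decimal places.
\gamma(0) = 6.0095

For an MA(q) process X_t = eps_t + sum_i theta_i eps_{t-i} with
Var(eps_t) = sigma^2, the variance is
  gamma(0) = sigma^2 * (1 + sum_i theta_i^2).
  sum_i theta_i^2 = (-0.678)^2 + (0.703)^2 + (0.222)^2 = 0.459684 + 0.494209 + 0.049284 = 1.003177.
  gamma(0) = 3 * (1 + 1.003177) = 3 * 2.003177 = 6.009531, which rounds to 6.0095.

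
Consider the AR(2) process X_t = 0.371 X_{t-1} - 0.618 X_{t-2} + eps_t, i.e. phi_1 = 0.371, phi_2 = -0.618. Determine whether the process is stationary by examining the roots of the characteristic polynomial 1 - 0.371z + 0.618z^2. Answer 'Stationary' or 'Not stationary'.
\text{Stationary}

The AR(p) characteristic polynomial is P(z) = 1 - 0.371z + 0.618z^2.
Stationarity requires all roots to lie outside the unit circle, i.e. |z| > 1 for every root.
Set 1 + (-0.371) z + (0.618) z^2 = 0, i.e. a z^2 + b z + c = 0 with a = 0.618, b = -0.371, c = 1.
Discriminant D = b^2 - 4ac = (-0.371)^2 - 4*(0.618)*1 = 0.137641 - (2.472) = -2.334359.
D < 0, so the roots are the complex-conjugate pair z = (-b +/- i sqrt(-D)) / (2a) = 0.3002 +/- 1.2361i.
For a conjugate pair |z|^2 = z * conj(z) = (product of roots) = c/a = 1/(0.618) = 1.618123, so |z| = sqrt(1.618123) = 1.2721 for both roots.
Moduli of all roots: 1.2721, 1.2721.
All moduli strictly greater than 1? Yes.
Verdict: Stationary.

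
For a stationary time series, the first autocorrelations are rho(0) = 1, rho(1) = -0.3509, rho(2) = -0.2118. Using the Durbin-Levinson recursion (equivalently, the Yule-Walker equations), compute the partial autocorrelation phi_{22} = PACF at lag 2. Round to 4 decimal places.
\phi_{22} = -0.3820

The PACF at lag k is phi_{kk}, the last component of the solution
to the Yule-Walker system G_k phi = r_k where
  (G_k)_{ij} = rho(|i - j|), (r_k)_i = rho(i), i,j = 1..k.
Equivalently, Durbin-Levinson gives phi_{kk} iteratively:
  phi_{11} = rho(1)
  phi_{kk} = [rho(k) - sum_{j=1..k-1} phi_{k-1,j} rho(k-j)]
            / [1 - sum_{j=1..k-1} phi_{k-1,j} rho(j)],
  phi_{k,j} = phi_{k-1,j} - phi_{kk} phi_{k-1,k-j},  j = 1..k-1.
Step k = 1:
  phi_11 = rho(1) = -0.3509.
Step k = 2:
  phi_22 = [rho(2) - phi_11 rho(1)] / [1 - phi_11 rho(1)] = [-0.2118 - (-0.3509)(-0.3509)] / [1 - (-0.3509)(-0.3509)]
         = -0.33493081 / 0.87686919 = -0.382.
Therefore phi_{22} = -0.3820.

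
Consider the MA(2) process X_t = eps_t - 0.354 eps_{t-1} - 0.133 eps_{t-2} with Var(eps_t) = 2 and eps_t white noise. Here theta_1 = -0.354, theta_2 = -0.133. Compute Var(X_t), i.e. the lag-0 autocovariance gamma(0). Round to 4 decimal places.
\gamma(0) = 2.2860

For an MA(q) process X_t = eps_t + sum_i theta_i eps_{t-i} with
Var(eps_t) = sigma^2, the variance is
  gamma(0) = sigma^2 * (1 + sum_i theta_i^2).
  sum_i theta_i^2 = (-0.354)^2 + (-0.133)^2 = 0.125316 + 0.017689 = 0.143005.
  gamma(0) = 2 * (1 + 0.143005) = 2 * 1.143005 = 2.28601, which rounds to 2.2860.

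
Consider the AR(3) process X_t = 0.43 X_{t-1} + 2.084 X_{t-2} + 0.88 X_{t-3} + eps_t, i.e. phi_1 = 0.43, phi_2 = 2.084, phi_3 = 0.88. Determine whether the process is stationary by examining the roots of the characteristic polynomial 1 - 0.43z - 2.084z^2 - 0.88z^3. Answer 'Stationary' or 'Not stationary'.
\text{Not stationary}

The AR(p) characteristic polynomial is P(z) = 1 - 0.43z - 2.084z^2 - 0.88z^3.
Stationarity requires all roots to lie outside the unit circle, i.e. |z| > 1 for every root.
Degree 3: look for a simple real root z0 first, then factor out (1 - z/z0) and solve the remaining quadratic.
Testing z0 = -1.25: P(-1.25) = 1 + (-0.43)(-1.25) + (-2.084)(-1.25)^2 + (-0.88)(-1.25)^3
  = 1 + (0.5375) + (-3.25625) + (1.71875) = 0.  So z_0 = -1.25 is a root, |z_0| = 1.25.
Divide out the factor (1 + 0.8 z) = (1 - z/z0) (since 1/z0 = -0.8):
  P(z) = (1 + 0.8 z)(1 + (-1.23) z + (-1.1) z^2)
  [check: z-coef -1.23 - (-0.8) = -0.43; z^2-coef -1.1 - (-0.8)(-1.23) = -2.084; z^3-coef -(-0.8)(-1.1) = -0.88.]
Remaining roots from the quadratic factor 1 + (-1.23) z + (-1.1) z^2:
  Set 1 + (-1.23) z + (-1.1) z^2 = 0, i.e. a z^2 + b z + c = 0 with a = -1.1, b = -1.23, c = 1.
  Discriminant D = b^2 - 4ac = (-1.23)^2 - 4*(-1.1)*1 = 1.5129 - (-4.4) = 5.9129.
  D >= 0, so the roots are real: z = (-b +/- sqrt(D)) / (2a) = (1.23 +/- 2.431646) / (-2.2).
    z_1 = (1.23 + 2.431646) / (-2.2) = -1.6644,   |z_1| = 1.6644.
    z_2 = (1.23 - 2.431646) / (-2.2) = 0.5462,   |z_2| = 0.5462.
Moduli of all roots: 1.2500, 1.6644, 0.5462.
All moduli strictly greater than 1? No.
Verdict: Not stationary.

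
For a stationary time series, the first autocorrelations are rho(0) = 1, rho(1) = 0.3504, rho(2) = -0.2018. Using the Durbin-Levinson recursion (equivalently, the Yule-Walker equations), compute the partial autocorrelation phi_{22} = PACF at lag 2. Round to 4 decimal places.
\phi_{22} = -0.3700

The PACF at lag k is phi_{kk}, the last component of the solution
to the Yule-Walker system G_k phi = r_k where
  (G_k)_{ij} = rho(|i - j|), (r_k)_i = rho(i), i,j = 1..k.
Equivalently, Durbin-Levinson gives phi_{kk} iteratively:
  phi_{11} = rho(1)
  phi_{kk} = [rho(k) - sum_{j=1..k-1} phi_{k-1,j} rho(k-j)]
            / [1 - sum_{j=1..k-1} phi_{k-1,j} rho(j)],
  phi_{k,j} = phi_{k-1,j} - phi_{kk} phi_{k-1,k-j},  j = 1..k-1.
Step k = 1:
  phi_11 = rho(1) = 0.3504.
Step k = 2:
  phi_22 = [rho(2) - phi_11 rho(1)] / [1 - phi_11 rho(1)] = [-0.2018 - (0.3504)(0.3504)] / [1 - (0.3504)(0.3504)]
         = -0.32458016 / 0.87721984 = -0.37.
Therefore phi_{22} = -0.3700.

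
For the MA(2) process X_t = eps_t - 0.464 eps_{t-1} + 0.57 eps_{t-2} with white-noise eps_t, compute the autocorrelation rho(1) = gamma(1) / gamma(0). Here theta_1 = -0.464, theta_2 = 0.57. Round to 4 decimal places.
\rho(1) = -0.4730

For an MA(q) process with theta_0 = 1, the autocovariance is
  gamma(k) = sigma^2 * sum_{i=0..q-k} theta_i * theta_{i+k},
and rho(k) = gamma(k) / gamma(0). Sigma^2 cancels.
  numerator   = (1)*(-0.464) + (-0.464)*(0.57) = -0.72848.
  denominator = (1)^2 + (-0.464)^2 + (0.57)^2 = 1.540196.
  rho(1) = -0.72848 / 1.540196 = -0.4730.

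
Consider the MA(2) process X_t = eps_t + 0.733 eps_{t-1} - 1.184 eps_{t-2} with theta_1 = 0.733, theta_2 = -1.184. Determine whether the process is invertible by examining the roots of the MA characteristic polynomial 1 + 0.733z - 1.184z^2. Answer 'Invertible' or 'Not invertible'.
\text{Not invertible}

The MA(q) characteristic polynomial is P(z) = 1 + 0.733z - 1.184z^2.
Invertibility requires all roots to lie outside the unit circle, i.e. |z| > 1 for every root.
Set 1 + (0.733) z + (-1.184) z^2 = 0, i.e. a z^2 + b z + c = 0 with a = -1.184, b = 0.733, c = 1.
Discriminant D = b^2 - 4ac = (0.733)^2 - 4*(-1.184)*1 = 0.537289 - (-4.736) = 5.273289.
D >= 0, so the roots are real: z = (-b +/- sqrt(D)) / (2a) = (-0.733 +/- 2.296364) / (-2.368).
  z_1 = (-0.733 + 2.296364) / (-2.368) = -0.6602,   |z_1| = 0.6602.
  z_2 = (-0.733 - 2.296364) / (-2.368) = 1.2793,   |z_2| = 1.2793.
Moduli of all roots: 0.6602, 1.2793.
All moduli strictly greater than 1? No.
Verdict: Not invertible.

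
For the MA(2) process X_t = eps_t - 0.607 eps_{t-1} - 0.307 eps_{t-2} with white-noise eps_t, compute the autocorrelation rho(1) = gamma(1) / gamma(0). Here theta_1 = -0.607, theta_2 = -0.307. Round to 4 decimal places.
\rho(1) = -0.2876

For an MA(q) process with theta_0 = 1, the autocovariance is
  gamma(k) = sigma^2 * sum_{i=0..q-k} theta_i * theta_{i+k},
and rho(k) = gamma(k) / gamma(0). Sigma^2 cancels.
  numerator   = (1)*(-0.607) + (-0.607)*(-0.307) = -0.420651.
  denominator = (1)^2 + (-0.607)^2 + (-0.307)^2 = 1.462698.
  rho(1) = -0.420651 / 1.462698 = -0.2876.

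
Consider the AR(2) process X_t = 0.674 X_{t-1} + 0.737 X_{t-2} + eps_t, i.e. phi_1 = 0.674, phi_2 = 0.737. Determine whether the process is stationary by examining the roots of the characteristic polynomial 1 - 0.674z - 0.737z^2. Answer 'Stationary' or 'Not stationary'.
\text{Not stationary}

The AR(p) characteristic polynomial is P(z) = 1 - 0.674z - 0.737z^2.
Stationarity requires all roots to lie outside the unit circle, i.e. |z| > 1 for every root.
Set 1 + (-0.674) z + (-0.737) z^2 = 0, i.e. a z^2 + b z + c = 0 with a = -0.737, b = -0.674, c = 1.
Discriminant D = b^2 - 4ac = (-0.674)^2 - 4*(-0.737)*1 = 0.454276 - (-2.948) = 3.402276.
D >= 0, so the roots are real: z = (-b +/- sqrt(D)) / (2a) = (0.674 +/- 1.844526) / (-1.474).
  z_1 = (0.674 + 1.844526) / (-1.474) = -1.7086,   |z_1| = 1.7086.
  z_2 = (0.674 - 1.844526) / (-1.474) = 0.7941,   |z_2| = 0.7941.
Moduli of all roots: 1.7086, 0.7941.
All moduli strictly greater than 1? No.
Verdict: Not stationary.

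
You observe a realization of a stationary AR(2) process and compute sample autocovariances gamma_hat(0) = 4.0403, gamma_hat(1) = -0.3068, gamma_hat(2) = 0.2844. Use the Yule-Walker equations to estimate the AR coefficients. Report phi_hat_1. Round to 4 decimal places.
\hat\phi_{1} = -0.0710

The Yule-Walker equations for an AR(p) process read, in matrix form,
  Gamma_p phi = r_p,   with   (Gamma_p)_{ij} = gamma(|i - j|),
                       (r_p)_i = gamma(i),   i,j = 1..p.
Substitute the sample gammas (Toeplitz matrix and right-hand side of size 2):
  Gamma_p = [[4.0403, -0.3068], [-0.3068, 4.0403]]
  r_p     = [-0.3068, 0.2844]
Written out:
  4.0403 phi_1 - 0.3068 phi_2 = -0.3068
  -0.3068 phi_1 + 4.0403 phi_2 = 0.2844
Solve by Cramer's rule:
  det = gamma(0)^2 - gamma(1)^2 = (4.0403)^2 - (-0.3068)^2 = 16.32402409 - 0.09412624 = 16.22989785
  phi_hat_1 = [gamma(1) gamma(0) - gamma(1) gamma(2)] / det = [(-0.3068)(4.0403) - (-0.3068)(0.2844)] / 16.22989785 = -1.15231012 / 16.22989785 = -0.071
  phi_hat_2 = [gamma(0) gamma(2) - gamma(1)^2] / det = [(4.0403)(0.2844) - (-0.3068)^2] / 16.22989785 = 1.05493508 / 16.22989785 = 0.065
So phi_hat = [-0.0710, 0.0650].
Therefore phi_hat_1 = -0.0710.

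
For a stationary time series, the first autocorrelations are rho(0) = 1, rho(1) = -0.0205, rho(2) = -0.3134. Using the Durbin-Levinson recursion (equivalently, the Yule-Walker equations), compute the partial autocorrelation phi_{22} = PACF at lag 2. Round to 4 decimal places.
\phi_{22} = -0.3140

The PACF at lag k is phi_{kk}, the last component of the solution
to the Yule-Walker system G_k phi = r_k where
  (G_k)_{ij} = rho(|i - j|), (r_k)_i = rho(i), i,j = 1..k.
Equivalently, Durbin-Levinson gives phi_{kk} iteratively:
  phi_{11} = rho(1)
  phi_{kk} = [rho(k) - sum_{j=1..k-1} phi_{k-1,j} rho(k-j)]
            / [1 - sum_{j=1..k-1} phi_{k-1,j} rho(j)],
  phi_{k,j} = phi_{k-1,j} - phi_{kk} phi_{k-1,k-j},  j = 1..k-1.
Step k = 1:
  phi_11 = rho(1) = -0.0205.
Step k = 2:
  phi_22 = [rho(2) - phi_11 rho(1)] / [1 - phi_11 rho(1)] = [-0.3134 - (-0.0205)(-0.0205)] / [1 - (-0.0205)(-0.0205)]
         = -0.31382025 / 0.99957975 = -0.314.
Therefore phi_{22} = -0.3140.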